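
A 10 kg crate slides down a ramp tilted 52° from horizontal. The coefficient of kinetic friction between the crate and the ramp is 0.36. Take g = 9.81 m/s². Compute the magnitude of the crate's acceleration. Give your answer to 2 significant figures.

Resolving the weight along the incline: the component pulling the crate down the slope is mg sin 52° = 10 × 9.81 × 0.7880 = 77.303 N, and the normal force is N = mg cos 52° = 10 × 9.81 × 0.6157 = 60.400 N.
Kinetic friction acts up the slope with magnitude f = μN = 0.36 × 60.400 = 21.744 N.
Net force along the incline is 77.303 − 21.744 = 55.559 N, so a = 55.559 / 10 = 5.5559 m/s².

5.6 m/s²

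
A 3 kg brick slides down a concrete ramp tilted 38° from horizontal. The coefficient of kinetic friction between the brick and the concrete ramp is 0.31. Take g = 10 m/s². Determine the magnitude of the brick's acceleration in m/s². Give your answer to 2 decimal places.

Resolving the weight along the incline: the component pulling the brick down the slope is mg sin 38° = 3 × 10 × 0.6157 = 18.471 N, and the normal force is N = mg cos 38° = 3 × 10 × 0.7880 = 23.640 N.
Kinetic friction acts up the slope with magnitude f = μN = 0.31 × 23.640 = 7.328 N.
Net force along the incline is 18.471 − 7.328 = 11.143 N, so a = 11.143 / 3 = 3.7143 m/s².

3.71 m/s²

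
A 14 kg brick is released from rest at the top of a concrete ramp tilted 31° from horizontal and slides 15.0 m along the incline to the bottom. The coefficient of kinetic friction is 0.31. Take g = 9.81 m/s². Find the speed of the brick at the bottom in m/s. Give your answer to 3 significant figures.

The weight component along the incline is mg sin 31° = 70.735 N and the normal force is N = mg cos 31° = 117.723 N.
Friction up the slope is f = μN = 0.31 × 117.723 = 36.494 N, so the net downslope force is 70.735 − 36.494 = 34.241 N and a = 34.241 / 14 = 2.4458 m/s².
Starting from rest over a distance of 15.0 m, v² = 2aL = 2 × 2.4458 × 15.0 = 73.3740, so v = 8.5659 m/s.

8.57 m/s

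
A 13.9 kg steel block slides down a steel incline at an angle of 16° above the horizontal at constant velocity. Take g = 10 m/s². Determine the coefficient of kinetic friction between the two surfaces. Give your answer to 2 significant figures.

0.29

At constant velocity the net force along the incline is zero: mg sin 16° = μ mg cos 16°.
So μ = tan 16° = 0.2756 / 0.9613 = 0.2867.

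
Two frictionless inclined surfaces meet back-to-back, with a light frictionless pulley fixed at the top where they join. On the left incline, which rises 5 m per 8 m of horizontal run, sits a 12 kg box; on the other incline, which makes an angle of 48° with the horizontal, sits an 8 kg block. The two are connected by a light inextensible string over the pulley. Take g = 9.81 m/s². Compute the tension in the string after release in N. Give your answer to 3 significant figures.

Resolve each weight along its own incline: the 12 kg mass has component 12 × 9.81 × sin 32.01° = 62.391 N down its slope, and the 8 kg mass has 8 × 9.81 × sin 48° = 58.322 N down its slope.
The 12 kg side's 62.391 N exceeds the other side's 58.322 N, so that mass slides down and the 8 kg mass slides up. Taking that direction as positive, Newton's second law for the whole system gives 62.391 − 58.322 = (12 + 8) a, so a = 4.069 / 20 = 0.2034 m/s².
For the 8 kg mass (up-slope positive): T − 58.322 = 8 × 0.2034, so T = 59.949 N.

59.9 N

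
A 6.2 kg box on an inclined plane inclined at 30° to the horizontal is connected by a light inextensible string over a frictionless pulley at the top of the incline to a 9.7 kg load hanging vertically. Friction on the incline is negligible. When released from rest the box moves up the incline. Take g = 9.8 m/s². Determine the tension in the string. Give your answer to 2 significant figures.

For the box on the incline: the weight component along the slope is m₁g sin 30° = 6.2 × 9.8 × 0.5000 = 30.380 N and the normal force is N = m₁g cos 30° = 52.620 N.
Newton's second law for the box (up-slope positive): T − 30.380 = 6.2 a. For the hanging load (downward positive): 9.7 × 9.8 − T = 9.7 a.
Adding the two equations eliminates T: 64.680 = 15.9 a, so a = 4.0679 m/s².
Then from the hanging load's equation, T = 9.7 × (9.8 − 4.0679) = 55.601 N.

56 N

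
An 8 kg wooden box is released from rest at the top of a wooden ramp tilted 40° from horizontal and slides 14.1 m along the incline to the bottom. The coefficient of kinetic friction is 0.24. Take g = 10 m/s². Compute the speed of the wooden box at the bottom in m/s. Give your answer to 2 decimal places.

11.38 m/s

The weight component along the incline is mg sin 40° = 51.423 N and the normal force is N = mg cos 40° = 61.284 N.
Friction up the slope is f = μN = 0.24 × 61.284 = 14.708 N, so the net downslope force is 51.423 − 14.708 = 36.715 N and a = 36.715 / 8 = 4.5894 m/s².
Starting from rest over a distance of 14.1 m, v² = 2aL = 2 × 4.5894 × 14.1 = 129.4211, so v = 11.3763 m/s.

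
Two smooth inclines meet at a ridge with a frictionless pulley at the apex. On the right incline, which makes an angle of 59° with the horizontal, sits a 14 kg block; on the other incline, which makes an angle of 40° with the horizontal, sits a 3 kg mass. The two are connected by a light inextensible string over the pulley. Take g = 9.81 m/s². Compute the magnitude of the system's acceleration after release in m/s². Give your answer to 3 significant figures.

Resolve each weight along its own incline: the 14 kg mass has component 14 × 9.81 × sin 59° = 117.723 N down its slope, and the 3 kg mass has 3 × 9.81 × sin 40° = 18.917 N down its slope.
The 14 kg side's 117.723 N exceeds the other side's 18.917 N, so that mass slides down and the 3 kg mass slides up. Taking that direction as positive, Newton's second law for the whole system gives 117.723 − 18.917 = (14 + 3) a, so a = 98.806 / 17 = 5.8121 m/s².

5.81 m/s²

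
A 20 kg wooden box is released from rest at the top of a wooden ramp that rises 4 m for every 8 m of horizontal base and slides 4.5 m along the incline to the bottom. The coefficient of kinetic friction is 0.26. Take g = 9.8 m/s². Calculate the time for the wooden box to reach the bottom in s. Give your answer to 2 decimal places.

The weight component along the incline is mg sin 26.57° = 87.654 N and the normal force is N = mg cos 26.57° = 175.308 N.
Friction up the slope is f = μN = 0.26 × 175.308 = 45.580 N, so the net downslope force is 87.654 − 45.580 = 42.074 N and a = 42.074 / 20 = 2.1037 m/s².
Starting from rest, L = ½at², so t = √(2L/a) = √(2 × 4.5 / 2.1037) = 2.0684 s.

2.07 s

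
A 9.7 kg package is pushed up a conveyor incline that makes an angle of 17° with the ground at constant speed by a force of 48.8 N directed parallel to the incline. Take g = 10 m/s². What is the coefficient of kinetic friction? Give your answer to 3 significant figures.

At constant speed ΣF = 0 along the incline. The applied 48.8 N acts up the slope; the weight component mg sin 17° = 28.360 N and kinetic friction μN both act down the slope.
So 48.8 = 28.360 + μ × 92.762, giving μ = (48.8 − 28.360) / 92.762 = 0.2203.

0.220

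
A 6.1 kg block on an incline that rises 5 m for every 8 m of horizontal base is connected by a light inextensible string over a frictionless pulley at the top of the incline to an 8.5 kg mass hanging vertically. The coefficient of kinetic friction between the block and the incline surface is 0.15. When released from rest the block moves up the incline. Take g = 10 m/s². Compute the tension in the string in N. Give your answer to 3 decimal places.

58.853 N

For the block on the incline: the weight component along the slope is m₁g sin 32.01° = 6.1 × 10 × 0.5300 = 32.330 N and the normal force is N = m₁g cos 32.01° = 51.728 N.
Kinetic friction opposes the block's motion up the incline: f = μN = 0.15 × 51.728 = 7.759 N acting down the slope.
Newton's second law for the block (up-slope positive): T − 32.330 − 7.759 = 6.1 a. For the hanging mass (downward positive): 8.5 × 10 − T = 8.5 a.
Adding the two equations eliminates T: 44.911 = 14.6 a, so a = 3.0761 m/s².
Then from the hanging mass's equation, T = 8.5 × (10 − 3.0761) = 58.853 N.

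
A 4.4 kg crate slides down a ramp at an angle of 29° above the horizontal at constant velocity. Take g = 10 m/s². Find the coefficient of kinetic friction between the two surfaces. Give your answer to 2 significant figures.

At constant velocity the net force along the incline is zero: mg sin 29° = μ mg cos 29°.
So μ = tan 29° = 0.4848 / 0.8746 = 0.5543.

0.55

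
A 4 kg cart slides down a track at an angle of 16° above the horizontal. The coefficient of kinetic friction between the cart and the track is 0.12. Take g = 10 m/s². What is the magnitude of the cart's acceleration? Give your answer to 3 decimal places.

1.603 m/s²

Resolving the weight along the incline: the component pulling the cart down the slope is mg sin 16° = 4 × 10 × 0.2756 = 11.024 N, and the normal force is N = mg cos 16° = 4 × 10 × 0.9613 = 38.452 N.
Kinetic friction acts up the slope with magnitude f = μN = 0.12 × 38.452 = 4.614 N.
Net force along the incline is 11.024 − 4.614 = 6.410 N, so a = 6.410 / 4 = 1.6025 m/s².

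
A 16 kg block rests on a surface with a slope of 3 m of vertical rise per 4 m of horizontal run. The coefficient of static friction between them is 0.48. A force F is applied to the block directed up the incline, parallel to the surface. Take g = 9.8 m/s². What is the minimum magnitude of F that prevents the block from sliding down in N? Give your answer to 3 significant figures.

The normal force is N = mg cos 36.87° = 125.440 N. With F at its minimum the block is on the verge of sliding down, so static friction is at its maximum μ_s N = 0.48 × 125.440 = 60.211 N and acts up the slope.
Equilibrium along the incline: F + μ_s N = mg sin 36.87°, so F = 94.080 − 60.211 = 33.869 N.

33.9 N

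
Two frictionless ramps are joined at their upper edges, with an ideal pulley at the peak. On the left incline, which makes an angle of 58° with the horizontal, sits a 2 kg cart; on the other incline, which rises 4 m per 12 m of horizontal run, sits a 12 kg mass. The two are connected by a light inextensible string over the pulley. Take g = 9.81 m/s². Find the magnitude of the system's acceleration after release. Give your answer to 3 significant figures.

1.47 m/s²

Resolve each weight along its own incline: the 2 kg mass has component 2 × 9.81 × sin 58° = 16.639 N down its slope, and the 12 kg mass has 12 × 9.81 × sin 18.43° = 37.226 N down its slope.
The 12 kg side's 37.226 N exceeds the other side's 16.639 N, so that mass slides down and the 2 kg mass slides up. Taking that direction as positive, Newton's second law for the whole system gives 37.226 − 16.639 = (2 + 12) a, so a = 20.587 / 14 = 1.4705 m/s².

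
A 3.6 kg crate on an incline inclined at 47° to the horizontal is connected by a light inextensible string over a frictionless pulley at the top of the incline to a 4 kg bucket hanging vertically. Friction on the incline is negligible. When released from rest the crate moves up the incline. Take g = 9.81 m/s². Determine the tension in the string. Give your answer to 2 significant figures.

32 N

For the crate on the incline: the weight component along the slope is m₁g sin 47° = 3.6 × 9.81 × 0.7314 = 25.830 N and the normal force is N = m₁g cos 47° = 24.085 N.
Newton's second law for the crate (up-slope positive): T − 25.830 = 3.6 a. For the hanging bucket (downward positive): 4 × 9.81 − T = 4 a.
Adding the two equations eliminates T: 13.410 = 7.6 a, so a = 1.7645 m/s².
Then from the hanging bucket's equation, T = 4 × (9.81 − 1.7645) = 32.182 N.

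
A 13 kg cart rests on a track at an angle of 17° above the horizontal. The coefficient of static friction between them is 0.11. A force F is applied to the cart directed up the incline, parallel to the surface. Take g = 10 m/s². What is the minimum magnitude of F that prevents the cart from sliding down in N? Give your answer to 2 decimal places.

The normal force is N = mg cos 17° = 124.320 N. With F at its minimum the cart is on the verge of sliding down, so static friction is at its maximum μ_s N = 0.11 × 124.320 = 13.675 N and acts up the slope.
Equilibrium along the incline: F + μ_s N = mg sin 17°, so F = 38.008 − 13.675 = 24.333 N.

24.33 N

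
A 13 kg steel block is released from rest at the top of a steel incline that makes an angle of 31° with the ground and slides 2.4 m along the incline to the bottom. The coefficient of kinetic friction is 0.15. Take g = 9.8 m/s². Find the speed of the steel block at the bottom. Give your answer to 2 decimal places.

The weight component along the incline is mg sin 31° = 65.616 N and the normal force is N = mg cos 31° = 109.203 N.
Friction up the slope is f = μN = 0.15 × 109.203 = 16.380 N, so the net downslope force is 65.616 − 16.380 = 49.236 N and a = 49.236 / 13 = 3.7874 m/s².
Starting from rest over a distance of 2.4 m, v² = 2aL = 2 × 3.7874 × 2.4 = 18.1795, so v = 4.2637 m/s.

4.26 m/s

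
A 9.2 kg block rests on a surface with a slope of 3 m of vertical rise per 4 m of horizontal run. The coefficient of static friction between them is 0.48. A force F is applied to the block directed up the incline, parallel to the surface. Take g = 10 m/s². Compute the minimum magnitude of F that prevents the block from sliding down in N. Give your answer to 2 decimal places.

19.87 N

The normal force is N = mg cos 36.87° = 73.600 N. With F at its minimum the block is on the verge of sliding down, so static friction is at its maximum μ_s N = 0.48 × 73.600 = 35.328 N and acts up the slope.
Equilibrium along the incline: F + μ_s N = mg sin 36.87°, so F = 55.200 − 35.328 = 19.872 N.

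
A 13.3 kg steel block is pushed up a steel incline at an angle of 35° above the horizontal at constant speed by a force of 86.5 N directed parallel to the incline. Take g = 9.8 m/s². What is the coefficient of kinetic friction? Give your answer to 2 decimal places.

At constant speed ΣF = 0 along the incline. The applied 86.5 N acts up the slope; the weight component mg sin 35° = 74.760 N and kinetic friction μN both act down the slope.
So 86.5 = 74.760 + μ × 106.768, giving μ = (86.5 − 74.760) / 106.768 = 0.1100.

0.11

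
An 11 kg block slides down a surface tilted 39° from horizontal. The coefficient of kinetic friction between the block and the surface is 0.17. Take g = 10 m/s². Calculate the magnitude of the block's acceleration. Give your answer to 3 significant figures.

4.97 m/s²

Resolving the weight along the incline: the component pulling the block down the slope is mg sin 39° = 11 × 10 × 0.6293 = 69.223 N, and the normal force is N = mg cos 39° = 11 × 10 × 0.7771 = 85.481 N.
Kinetic friction acts up the slope with magnitude f = μN = 0.17 × 85.481 = 14.532 N.
Net force along the incline is 69.223 − 14.532 = 54.691 N, so a = 54.691 / 11 = 4.9719 m/s².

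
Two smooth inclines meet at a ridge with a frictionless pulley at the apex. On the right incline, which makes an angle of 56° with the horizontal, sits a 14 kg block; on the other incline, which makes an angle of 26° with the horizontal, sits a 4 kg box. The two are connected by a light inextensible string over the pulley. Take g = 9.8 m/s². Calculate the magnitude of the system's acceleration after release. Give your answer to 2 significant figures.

5.4 m/s²

Resolve each weight along its own incline: the 14 kg mass has component 14 × 9.8 × sin 56° = 113.744 N down its slope, and the 4 kg mass has 4 × 9.8 × sin 26° = 17.184 N down its slope.
The 14 kg side's 113.744 N exceeds the other side's 17.184 N, so that mass slides down and the 4 kg mass slides up. Taking that direction as positive, Newton's second law for the whole system gives 113.744 − 17.184 = (14 + 4) a, so a = 96.560 / 18 = 5.3644 m/s².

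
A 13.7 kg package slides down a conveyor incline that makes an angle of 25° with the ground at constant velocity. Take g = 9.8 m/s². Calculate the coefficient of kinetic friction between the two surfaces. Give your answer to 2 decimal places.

0.47

At constant velocity the net force along the incline is zero: mg sin 25° = μ mg cos 25°.
So μ = tan 25° = 0.4226 / 0.9063 = 0.4663.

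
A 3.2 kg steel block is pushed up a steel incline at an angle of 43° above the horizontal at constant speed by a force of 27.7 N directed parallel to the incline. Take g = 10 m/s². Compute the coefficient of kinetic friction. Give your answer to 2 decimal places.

At constant speed ΣF = 0 along the incline. The applied 27.7 N acts up the slope; the weight component mg sin 43° = 21.824 N and kinetic friction μN both act down the slope.
So 27.7 = 21.824 + μ × 23.403, giving μ = (27.7 − 21.824) / 23.403 = 0.2511.

0.25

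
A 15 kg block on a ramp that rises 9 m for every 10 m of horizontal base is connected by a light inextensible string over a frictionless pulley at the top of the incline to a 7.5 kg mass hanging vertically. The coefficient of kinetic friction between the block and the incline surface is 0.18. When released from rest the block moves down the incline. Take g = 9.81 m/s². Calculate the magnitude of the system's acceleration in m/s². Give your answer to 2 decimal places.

For the block on the incline: the weight component along the slope is m₁g sin 41.99° = 15 × 9.81 × 0.6690 = 98.443 N and the normal force is N = m₁g cos 41.99° = 109.376 N.
Kinetic friction opposes the block's motion down the incline: f = μN = 0.18 × 109.376 = 19.688 N acting up the slope.
Newton's second law for the block (down-slope positive): 98.443 − 19.688 − T = 15 a. For the hanging mass (upward positive): T − 7.5 × 9.81 = 7.5 a.
Adding the two equations eliminates T: 5.180 = 22.5 a, so a = 0.2302 m/s².

0.23 m/s²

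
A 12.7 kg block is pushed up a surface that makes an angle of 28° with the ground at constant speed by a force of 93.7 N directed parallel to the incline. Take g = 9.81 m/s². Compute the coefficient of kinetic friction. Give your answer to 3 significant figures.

0.320

At constant speed ΣF = 0 along the incline. The applied 93.7 N acts up the slope; the weight component mg sin 28° = 58.490 N and kinetic friction μN both act down the slope.
So 93.7 = 58.490 + μ × 110.004, giving μ = (93.7 − 58.490) / 110.004 = 0.3201.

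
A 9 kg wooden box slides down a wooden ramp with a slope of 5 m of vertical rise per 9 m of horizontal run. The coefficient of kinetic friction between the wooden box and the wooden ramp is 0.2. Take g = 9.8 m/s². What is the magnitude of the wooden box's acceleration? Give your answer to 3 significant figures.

3.05 m/s²

Resolving the weight along the incline: the component pulling the wooden box down the slope is mg sin 29.05° = 9 × 9.8 × 0.4856 = 42.830 N, and the normal force is N = mg cos 29.05° = 9 × 9.8 × 0.8742 = 77.104 N.
Kinetic friction acts up the slope with magnitude f = μN = 0.2 × 77.104 = 15.421 N.
Net force along the incline is 42.830 − 15.421 = 27.409 N, so a = 27.409 / 9 = 3.0454 m/s².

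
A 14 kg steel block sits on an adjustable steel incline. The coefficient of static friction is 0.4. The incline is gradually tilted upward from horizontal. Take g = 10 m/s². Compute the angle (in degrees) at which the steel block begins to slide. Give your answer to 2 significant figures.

22°

At the threshold of sliding, static friction is at its maximum μ_s N and exactly balances the weight component along the incline: mg sin θ = μ_s mg cos θ.
Hence tan θ = μ_s = 0.4, so θ = arctan(0.4) = 21.8014°.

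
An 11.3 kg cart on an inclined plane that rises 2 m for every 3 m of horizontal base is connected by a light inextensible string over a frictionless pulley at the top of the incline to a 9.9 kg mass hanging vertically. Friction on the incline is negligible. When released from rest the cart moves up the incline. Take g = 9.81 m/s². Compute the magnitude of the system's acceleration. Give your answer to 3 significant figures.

For the cart on the incline: the weight component along the slope is m₁g sin 33.69° = 11.3 × 9.81 × 0.5547 = 61.490 N and the normal force is N = m₁g cos 33.69° = 92.235 N.
Newton's second law for the cart (up-slope positive): T − 61.490 = 11.3 a. For the hanging mass (downward positive): 9.9 × 9.81 − T = 9.9 a.
Adding the two equations eliminates T: 35.629 = 21.2 a, so a = 1.6806 m/s².

1.68 m/s²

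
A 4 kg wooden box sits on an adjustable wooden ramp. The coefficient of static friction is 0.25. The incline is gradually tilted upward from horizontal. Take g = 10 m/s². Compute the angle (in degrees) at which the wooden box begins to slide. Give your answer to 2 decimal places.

14.04°

At the threshold of sliding, static friction is at its maximum μ_s N and exactly balances the weight component along the incline: mg sin θ = μ_s mg cos θ.
Hence tan θ = μ_s = 0.25, so θ = arctan(0.25) = 14.0362°.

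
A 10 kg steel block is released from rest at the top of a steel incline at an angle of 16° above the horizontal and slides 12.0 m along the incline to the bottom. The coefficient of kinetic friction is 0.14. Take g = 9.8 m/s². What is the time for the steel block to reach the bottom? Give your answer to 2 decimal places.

The weight component along the incline is mg sin 16° = 27.012 N and the normal force is N = mg cos 16° = 94.204 N.
Friction up the slope is f = μN = 0.14 × 94.204 = 13.189 N, so the net downslope force is 27.012 − 13.189 = 13.823 N and a = 13.823 / 10 = 1.3823 m/s².
Starting from rest, L = ½at², so t = √(2L/a) = √(2 × 12.0 / 1.3823) = 4.1668 s.

4.17 s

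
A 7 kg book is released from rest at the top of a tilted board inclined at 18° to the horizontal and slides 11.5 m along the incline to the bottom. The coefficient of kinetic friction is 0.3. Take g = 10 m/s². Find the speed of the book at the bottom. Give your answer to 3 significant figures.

The weight component along the incline is mg sin 18° = 21.631 N and the normal force is N = mg cos 18° = 66.574 N.
Friction up the slope is f = μN = 0.3 × 66.574 = 19.972 N, so the net downslope force is 21.631 − 19.972 = 1.659 N and a = 1.659 / 7 = 0.2370 m/s².
Starting from rest over a distance of 11.5 m, v² = 2aL = 2 × 0.2370 × 11.5 = 5.4510, so v = 2.3347 m/s.

2.33 m/s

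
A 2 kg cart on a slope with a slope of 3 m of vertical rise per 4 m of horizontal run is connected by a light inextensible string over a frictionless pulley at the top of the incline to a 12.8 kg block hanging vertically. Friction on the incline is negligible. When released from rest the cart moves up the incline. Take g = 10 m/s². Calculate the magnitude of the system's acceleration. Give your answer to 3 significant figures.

7.84 m/s²

For the cart on the incline: the weight component along the slope is m₁g sin 36.87° = 2 × 10 × 0.6000 = 12.000 N and the normal force is N = m₁g cos 36.87° = 16.000 N.
Newton's second law for the cart (up-slope positive): T − 12.000 = 2 a. For the hanging block (downward positive): 12.8 × 10 − T = 12.8 a.
Adding the two equations eliminates T: 116.000 = 14.8 a, so a = 7.8378 m/s².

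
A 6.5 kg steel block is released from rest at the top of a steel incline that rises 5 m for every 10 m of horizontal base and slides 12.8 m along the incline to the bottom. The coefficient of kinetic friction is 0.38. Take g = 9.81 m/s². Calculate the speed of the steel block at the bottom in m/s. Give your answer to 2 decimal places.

The weight component along the incline is mg sin 26.57° = 28.517 N and the normal force is N = mg cos 26.57° = 57.033 N.
Friction up the slope is f = μN = 0.38 × 57.033 = 21.673 N, so the net downslope force is 28.517 − 21.673 = 6.844 N and a = 6.844 / 6.5 = 1.0529 m/s².
Starting from rest over a distance of 12.8 m, v² = 2aL = 2 × 1.0529 × 12.8 = 26.9542, so v = 5.1917 m/s.

5.19 m/s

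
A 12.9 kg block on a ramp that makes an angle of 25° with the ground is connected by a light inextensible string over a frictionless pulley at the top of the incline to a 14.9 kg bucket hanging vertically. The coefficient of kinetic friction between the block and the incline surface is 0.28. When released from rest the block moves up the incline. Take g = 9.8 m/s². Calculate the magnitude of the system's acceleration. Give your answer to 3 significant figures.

2.18 m/s²

For the block on the incline: the weight component along the slope is m₁g sin 25° = 12.9 × 9.8 × 0.4226 = 53.425 N and the normal force is N = m₁g cos 25° = 114.575 N.
Kinetic friction opposes the block's motion up the incline: f = μN = 0.28 × 114.575 = 32.081 N acting down the slope.
Newton's second law for the block (up-slope positive): T − 53.425 − 32.081 = 12.9 a. For the hanging bucket (downward positive): 14.9 × 9.8 − T = 14.9 a.
Adding the two equations eliminates T: 60.514 = 27.8 a, so a = 2.1768 m/s².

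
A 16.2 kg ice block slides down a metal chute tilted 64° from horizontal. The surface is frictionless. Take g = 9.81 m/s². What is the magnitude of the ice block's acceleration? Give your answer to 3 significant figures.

8.82 m/s²

Resolving the weight along the incline: the component pulling the ice block down the slope is mg sin 64° = 16.2 × 9.81 × 0.8988 = 142.839 N, and the normal force is N = mg cos 64° = 16.2 × 9.81 × 0.4384 = 69.671 N.
With no friction the net force along the incline is 142.839 N, so a = g sin 64° = 142.839 / 16.2 = 8.8172 m/s².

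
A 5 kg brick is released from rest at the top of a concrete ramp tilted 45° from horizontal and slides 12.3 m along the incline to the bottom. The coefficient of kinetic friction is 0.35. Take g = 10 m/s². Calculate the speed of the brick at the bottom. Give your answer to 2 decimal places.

10.63 m/s

The weight component along the incline is mg sin 45° = 35.355 N and the normal force is N = mg cos 45° = 35.355 N.
Friction up the slope is f = μN = 0.35 × 35.355 = 12.374 N, so the net downslope force is 35.355 − 12.374 = 22.981 N and a = 22.981 / 5 = 4.5962 m/s².
Starting from rest over a distance of 12.3 m, v² = 2aL = 2 × 4.5962 × 12.3 = 113.0665, so v = 10.6333 m/s.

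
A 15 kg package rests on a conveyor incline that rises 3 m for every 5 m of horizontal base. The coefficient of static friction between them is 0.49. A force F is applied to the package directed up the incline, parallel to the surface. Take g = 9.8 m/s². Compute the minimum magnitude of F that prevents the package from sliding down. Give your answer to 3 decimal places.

The normal force is N = mg cos 30.96° = 126.051 N. With F at its minimum the package is on the verge of sliding down, so static friction is at its maximum μ_s N = 0.49 × 126.051 = 61.765 N and acts up the slope.
Equilibrium along the incline: F + μ_s N = mg sin 30.96°, so F = 75.631 − 61.765 = 13.866 N.

13.866 N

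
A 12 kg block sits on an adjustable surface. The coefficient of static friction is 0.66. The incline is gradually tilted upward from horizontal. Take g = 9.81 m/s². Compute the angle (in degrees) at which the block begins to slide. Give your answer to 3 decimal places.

At the threshold of sliding, static friction is at its maximum μ_s N and exactly balances the weight component along the incline: mg sin θ = μ_s mg cos θ.
Hence tan θ = μ_s = 0.66, so θ = arctan(0.66) = 33.4248°.

33.425°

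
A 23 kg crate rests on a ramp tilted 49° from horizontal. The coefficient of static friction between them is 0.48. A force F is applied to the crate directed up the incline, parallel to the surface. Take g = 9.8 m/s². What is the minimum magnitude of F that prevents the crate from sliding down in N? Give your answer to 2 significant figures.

The normal force is N = mg cos 49° = 147.876 N. With F at its minimum the crate is on the verge of sliding down, so static friction is at its maximum μ_s N = 0.48 × 147.876 = 70.980 N and acts up the slope.
Equilibrium along the incline: F + μ_s N = mg sin 49°, so F = 170.112 − 70.980 = 99.132 N.

99 N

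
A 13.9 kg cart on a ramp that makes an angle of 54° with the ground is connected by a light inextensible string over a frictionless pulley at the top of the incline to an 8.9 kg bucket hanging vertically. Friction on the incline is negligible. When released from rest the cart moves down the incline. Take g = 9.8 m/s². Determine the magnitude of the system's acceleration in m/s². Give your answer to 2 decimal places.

For the cart on the incline: the weight component along the slope is m₁g sin 54° = 13.9 × 9.8 × 0.8090 = 110.202 N and the normal force is N = m₁g cos 54° = 80.068 N.
Newton's second law for the cart (down-slope positive): 110.202 − T = 13.9 a. For the hanging bucket (upward positive): T − 8.9 × 9.8 = 8.9 a.
Adding the two equations eliminates T: 22.982 = 22.8 a, so a = 1.0080 m/s².

1.01 m/s²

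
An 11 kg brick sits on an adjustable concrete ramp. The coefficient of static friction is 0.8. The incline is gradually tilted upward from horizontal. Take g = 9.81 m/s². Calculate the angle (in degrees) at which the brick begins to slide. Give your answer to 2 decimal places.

At the threshold of sliding, static friction is at its maximum μ_s N and exactly balances the weight component along the incline: mg sin θ = μ_s mg cos θ.
Hence tan θ = μ_s = 0.8, so θ = arctan(0.8) = 38.6598°.

38.66°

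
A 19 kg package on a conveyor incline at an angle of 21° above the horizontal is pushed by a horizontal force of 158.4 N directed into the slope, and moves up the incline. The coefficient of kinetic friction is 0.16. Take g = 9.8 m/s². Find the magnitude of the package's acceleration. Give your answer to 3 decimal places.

The horizontal push has components F cos 21° = 158.4 × 0.9336 = 147.882 N up the incline and F sin 21° = 158.4 × 0.3584 = 56.771 N pressing into the surface.
The normal force is therefore N = mg cos 21° + F sin 21° = 173.836 + 56.771 = 230.607 N, and kinetic friction down the slope is μN = 0.16 × 230.607 = 36.897 N.
Along the incline: F cos 21° − mg sin 21° − μN = ma, so 147.882 − 66.734 − 36.897 = 19 a, giving a = 2.3290 m/s².

2.329 m/s²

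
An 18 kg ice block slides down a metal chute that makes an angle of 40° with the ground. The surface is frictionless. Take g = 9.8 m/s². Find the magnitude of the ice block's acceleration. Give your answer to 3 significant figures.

6.30 m/s²

Resolving the weight along the incline: the component pulling the ice block down the slope is mg sin 40° = 18 × 9.8 × 0.6428 = 113.390 N, and the normal force is N = mg cos 40° = 18 × 9.8 × 0.7660 = 135.122 N.
With no friction the net force along the incline is 113.390 N, so a = g sin 40° = 113.390 / 18 = 6.2994 m/s².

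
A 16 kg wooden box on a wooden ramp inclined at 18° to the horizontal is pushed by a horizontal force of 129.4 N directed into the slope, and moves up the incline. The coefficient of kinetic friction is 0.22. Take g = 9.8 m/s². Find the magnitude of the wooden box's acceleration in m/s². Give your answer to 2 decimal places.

The horizontal push has components F cos 18° = 129.4 × 0.9511 = 123.072 N up the incline and F sin 18° = 129.4 × 0.3090 = 39.985 N pressing into the surface.
The normal force is therefore N = mg cos 18° + F sin 18° = 149.132 + 39.985 = 189.117 N, and kinetic friction down the slope is μN = 0.22 × 189.117 = 41.606 N.
Along the incline: F cos 18° − mg sin 18° − μN = ma, so 123.072 − 48.451 − 41.606 = 16 a, giving a = 2.0634 m/s².

2.06 m/s²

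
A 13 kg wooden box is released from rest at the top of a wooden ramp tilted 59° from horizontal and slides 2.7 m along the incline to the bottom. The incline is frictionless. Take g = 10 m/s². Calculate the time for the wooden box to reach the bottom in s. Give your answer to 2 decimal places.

The weight component along the incline is mg sin 59° = 111.432 N and the normal force is N = mg cos 59° = 66.955 N.
With no friction, a = g sin 59° = 8.5717 m/s².
Starting from rest, L = ½at², so t = √(2L/a) = √(2 × 2.7 / 8.5717) = 0.7937 s.

0.79 s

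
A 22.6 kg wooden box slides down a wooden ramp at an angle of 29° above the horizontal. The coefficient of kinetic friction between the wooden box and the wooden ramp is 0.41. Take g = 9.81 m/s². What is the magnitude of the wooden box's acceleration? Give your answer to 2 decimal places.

1.24 m/s²

Resolving the weight along the incline: the component pulling the wooden box down the slope is mg sin 29° = 22.6 × 9.81 × 0.4848 = 107.483 N, and the normal force is N = mg cos 29° = 22.6 × 9.81 × 0.8746 = 193.904 N.
Kinetic friction acts up the slope with magnitude f = μN = 0.41 × 193.904 = 79.501 N.
Net force along the incline is 107.483 − 79.501 = 27.982 N, so a = 27.982 / 22.6 = 1.2381 m/s².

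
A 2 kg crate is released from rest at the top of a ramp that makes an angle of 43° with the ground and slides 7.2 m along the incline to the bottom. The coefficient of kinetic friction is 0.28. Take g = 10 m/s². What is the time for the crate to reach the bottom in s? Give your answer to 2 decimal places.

1.74 s

The weight component along the incline is mg sin 43° = 13.640 N and the normal force is N = mg cos 43° = 14.627 N.
Friction up the slope is f = μN = 0.28 × 14.627 = 4.096 N, so the net downslope force is 13.640 − 4.096 = 9.544 N and a = 9.544 / 2 = 4.7720 m/s².
Starting from rest, L = ½at², so t = √(2L/a) = √(2 × 7.2 / 4.7720) = 1.7371 s.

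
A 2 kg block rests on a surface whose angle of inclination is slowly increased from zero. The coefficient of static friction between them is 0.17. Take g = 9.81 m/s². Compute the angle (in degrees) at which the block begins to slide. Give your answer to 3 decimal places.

9.648°

At the threshold of sliding, static friction is at its maximum μ_s N and exactly balances the weight component along the incline: mg sin θ = μ_s mg cos θ.
Hence tan θ = μ_s = 0.17, so θ = arctan(0.17) = 9.6480°.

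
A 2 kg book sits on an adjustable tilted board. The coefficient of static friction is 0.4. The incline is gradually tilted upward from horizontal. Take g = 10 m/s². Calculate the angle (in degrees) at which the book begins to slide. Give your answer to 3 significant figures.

At the threshold of sliding, static friction is at its maximum μ_s N and exactly balances the weight component along the incline: mg sin θ = μ_s mg cos θ.
Hence tan θ = μ_s = 0.4, so θ = arctan(0.4) = 21.8014°.

21.8°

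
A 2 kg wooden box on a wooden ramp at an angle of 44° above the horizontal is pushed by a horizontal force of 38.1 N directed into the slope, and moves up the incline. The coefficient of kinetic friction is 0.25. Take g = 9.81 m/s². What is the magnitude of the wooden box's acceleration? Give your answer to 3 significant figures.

1.82 m/s²

The horizontal push has components F cos 44° = 38.1 × 0.7193 = 27.405 N up the incline and F sin 44° = 38.1 × 0.6947 = 26.468 N pressing into the surface.
The normal force is therefore N = mg cos 44° + F sin 44° = 14.113 + 26.468 = 40.581 N, and kinetic friction down the slope is μN = 0.25 × 40.581 = 10.145 N.
Along the incline: F cos 44° − mg sin 44° − μN = ma, so 27.405 − 13.630 − 10.145 = 2 a, giving a = 1.8150 m/s².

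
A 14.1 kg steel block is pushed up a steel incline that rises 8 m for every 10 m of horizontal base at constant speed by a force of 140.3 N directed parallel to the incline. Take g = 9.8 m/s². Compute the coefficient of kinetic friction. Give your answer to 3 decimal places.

At constant speed ΣF = 0 along the incline. The applied 140.3 N acts up the slope; the weight component mg sin 38.66° = 86.320 N and kinetic friction μN both act down the slope.
So 140.3 = 86.320 + μ × 107.900, giving μ = (140.3 − 86.320) / 107.900 = 0.5003.

0.500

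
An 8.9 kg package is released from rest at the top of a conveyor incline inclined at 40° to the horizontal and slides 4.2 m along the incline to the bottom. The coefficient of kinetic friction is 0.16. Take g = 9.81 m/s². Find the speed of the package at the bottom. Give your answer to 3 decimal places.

6.547 m/s

The weight component along the incline is mg sin 40° = 56.121 N and the normal force is N = mg cos 40° = 66.883 N.
Friction up the slope is f = μN = 0.16 × 66.883 = 10.701 N, so the net downslope force is 56.121 − 10.701 = 45.420 N and a = 45.420 / 8.9 = 5.1034 m/s².
Starting from rest over a distance of 4.2 m, v² = 2aL = 2 × 5.1034 × 4.2 = 42.8686, so v = 6.5474 m/s.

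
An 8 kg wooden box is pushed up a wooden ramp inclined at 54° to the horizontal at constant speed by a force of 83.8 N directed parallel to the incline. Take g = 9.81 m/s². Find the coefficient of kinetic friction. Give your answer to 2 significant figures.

0.44

At constant speed ΣF = 0 along the incline. The applied 83.8 N acts up the slope; the weight component mg sin 54° = 63.492 N and kinetic friction μN both act down the slope.
So 83.8 = 63.492 + μ × 46.129, giving μ = (83.8 − 63.492) / 46.129 = 0.4402.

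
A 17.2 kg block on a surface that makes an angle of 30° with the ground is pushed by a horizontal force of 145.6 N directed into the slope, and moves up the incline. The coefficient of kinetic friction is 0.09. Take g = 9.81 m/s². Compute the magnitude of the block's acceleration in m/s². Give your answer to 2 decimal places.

The horizontal push has components F cos 30° = 145.6 × 0.8660 = 126.090 N up the incline and F sin 30° = 145.6 × 0.5000 = 72.800 N pressing into the surface.
The normal force is therefore N = mg cos 30° + F sin 30° = 146.122 + 72.800 = 218.922 N, and kinetic friction down the slope is μN = 0.09 × 218.922 = 19.703 N.
Along the incline: F cos 30° − mg sin 30° − μN = ma, so 126.090 − 84.366 − 19.703 = 17.2 a, giving a = 1.2803 m/s².

1.28 m/s²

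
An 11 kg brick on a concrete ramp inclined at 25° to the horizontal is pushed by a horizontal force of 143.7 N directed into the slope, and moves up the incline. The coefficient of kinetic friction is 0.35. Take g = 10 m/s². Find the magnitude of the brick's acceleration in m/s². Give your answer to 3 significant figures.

The horizontal push has components F cos 25° = 143.7 × 0.9063 = 130.235 N up the incline and F sin 25° = 143.7 × 0.4226 = 60.728 N pressing into the surface.
The normal force is therefore N = mg cos 25° + F sin 25° = 99.693 + 60.728 = 160.421 N, and kinetic friction down the slope is μN = 0.35 × 160.421 = 56.147 N.
Along the incline: F cos 25° − mg sin 25° − μN = ma, so 130.235 − 46.486 − 56.147 = 11 a, giving a = 2.5093 m/s².

2.51 m/s²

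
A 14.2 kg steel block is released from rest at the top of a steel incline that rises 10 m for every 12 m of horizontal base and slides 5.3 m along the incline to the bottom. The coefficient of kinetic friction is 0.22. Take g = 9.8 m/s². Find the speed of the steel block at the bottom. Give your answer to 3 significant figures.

The weight component along the incline is mg sin 39.81° = 89.088 N and the normal force is N = mg cos 39.81° = 106.906 N.
Friction up the slope is f = μN = 0.22 × 106.906 = 23.519 N, so the net downslope force is 89.088 − 23.519 = 65.569 N and a = 65.569 / 14.2 = 4.6175 m/s².
Starting from rest over a distance of 5.3 m, v² = 2aL = 2 × 4.6175 × 5.3 = 48.9455, so v = 6.9961 m/s.

7.00 m/s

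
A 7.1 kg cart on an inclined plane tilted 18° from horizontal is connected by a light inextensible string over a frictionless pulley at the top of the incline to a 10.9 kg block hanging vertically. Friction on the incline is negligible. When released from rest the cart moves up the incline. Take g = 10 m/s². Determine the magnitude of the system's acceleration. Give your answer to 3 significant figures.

For the cart on the incline: the weight component along the slope is m₁g sin 18° = 7.1 × 10 × 0.3090 = 21.939 N and the normal force is N = m₁g cos 18° = 67.525 N.
Newton's second law for the cart (up-slope positive): T − 21.939 = 7.1 a. For the hanging block (downward positive): 10.9 × 10 − T = 10.9 a.
Adding the two equations eliminates T: 87.061 = 18 a, so a = 4.8367 m/s².

4.84 m/s²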